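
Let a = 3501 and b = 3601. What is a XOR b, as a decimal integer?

956

3501 = 110110101101
3601 = 111000010001
XOR → 001110111100 = 956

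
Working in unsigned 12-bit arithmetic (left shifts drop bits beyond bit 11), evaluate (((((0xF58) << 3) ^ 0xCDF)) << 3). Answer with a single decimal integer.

0xF58 = 111101011000
→ << 3 (mod 2^12) → 101011000000 = 2752
0xCDF = 110011011111
→ ^ → 011000011111 = 1567
→ << 3 (mod 2^12) → 000011111000 = 248

248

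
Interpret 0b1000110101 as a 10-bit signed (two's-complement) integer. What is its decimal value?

pattern = 1000110101 (MSB is 1 ⇒ negative)
Invert: 0111001010, add 1 → 0111001011 = 459, so the value is -459.
(Equivalently: 565 - 2^10 = 565 - 1024 = -459.)

-459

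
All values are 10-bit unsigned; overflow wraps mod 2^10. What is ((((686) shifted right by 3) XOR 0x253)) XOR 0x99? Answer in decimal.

671

686 = 1010101110
→ shifted right by 3 → 0001010101 = 85
0x253 = 1001010011
→ XOR → 1000000110 = 518
0x99 = 0010011001
→ XOR → 1010011111 = 671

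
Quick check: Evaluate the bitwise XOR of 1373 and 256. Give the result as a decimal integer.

1373 = 10101011101
256 = 00100000000
XOR → 10001011101 = 1117

1117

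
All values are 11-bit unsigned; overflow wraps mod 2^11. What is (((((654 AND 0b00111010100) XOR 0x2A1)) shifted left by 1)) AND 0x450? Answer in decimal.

1088

654 = 01010001110
0b00111010100 = 00111010100
→ AND → 00010000100 = 132
0x2A1 = 01010100001
→ XOR → 01000100101 = 549
→ shifted left by 1 (mod 2^11) → 10001001010 = 1098
0x450 = 10001010000
→ AND → 10001000000 = 1088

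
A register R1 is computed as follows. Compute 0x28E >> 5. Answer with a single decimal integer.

0x28E = 1010001110
shift right by 5 → 0000010100 = 20
(equivalently, floor(654 / 32))

20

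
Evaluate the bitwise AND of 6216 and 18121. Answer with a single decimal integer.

72

6216 = 001100001001000
18121 = 100011011001001
AND → 000000001001000 = 72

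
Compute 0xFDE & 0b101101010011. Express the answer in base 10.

2898

0xFDE = 111111011110
b = 101101010011
AND → 101101010010 = 2898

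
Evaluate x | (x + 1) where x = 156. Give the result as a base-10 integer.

157

x = 10011100 = 156
x + 1 = 10011101
OR    = 10011101 = 157
(x | (x + 1) sets the lowest cleared bit.)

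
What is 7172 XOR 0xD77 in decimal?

7172 = 1110000000100
0xD77 = 0110101110111
XOR → 1000101110011 = 4467

4467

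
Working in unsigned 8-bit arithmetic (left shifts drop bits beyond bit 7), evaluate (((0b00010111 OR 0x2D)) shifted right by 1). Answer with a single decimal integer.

0b00010111 = 00010111
0x2D = 00101101
→ OR → 00111111 = 63
→ shifted right by 1 → 00011111 = 31

31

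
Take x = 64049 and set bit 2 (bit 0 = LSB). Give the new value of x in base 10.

x = 1111101000110001
bit 2 is currently 0; set it via x | (1 << 2) = x | 4
→ 1111101000110101 = 64053

64053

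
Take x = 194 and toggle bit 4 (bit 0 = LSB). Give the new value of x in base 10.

x = 011000010
bit 4 is currently 0; toggle it via x ^ (1 << 4) = x ^ 16
→ 011010010 = 210

210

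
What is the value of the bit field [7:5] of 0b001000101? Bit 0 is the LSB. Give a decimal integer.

v = 001000101
Shift right by 5: 0010
Mask low 3 bits: 010 = 2

2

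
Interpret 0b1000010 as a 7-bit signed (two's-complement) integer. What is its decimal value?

pattern = 1000010 (MSB is 1 ⇒ negative)
Invert: 0111101, add 1 → 0111110 = 62, so the value is -62.
(Equivalently: 66 - 2^7 = 66 - 128 = -62.)

-62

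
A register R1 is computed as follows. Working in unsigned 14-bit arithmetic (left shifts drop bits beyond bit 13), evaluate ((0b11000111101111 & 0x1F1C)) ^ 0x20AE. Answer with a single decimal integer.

0b11000111101111 = 11000111101111
0x1F1C = 01111100011100
→ & → 01000100001100 = 4364
0x20AE = 10000010101110
→ ^ → 11000110100010 = 12706

12706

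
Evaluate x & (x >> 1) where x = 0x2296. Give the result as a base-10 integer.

2

x = 10001010010110 = 8854
x>>1 = 01000101001011
AND  = 00000000000010 = 2
(x & (x >> 1) has a 1 wherever x has two consecutive 1 bits.)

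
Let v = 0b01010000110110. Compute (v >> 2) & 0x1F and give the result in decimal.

13

v = 01010000110110
Shift right by 2: 010100001101
Mask low 5 bits: 01101 = 13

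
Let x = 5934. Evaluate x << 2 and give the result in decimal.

23736

5934 = 001011100101110
shift left by 2 → 101110010111000 = 23736
(equivalently, 5934 × 2^2 = 5934 × 4)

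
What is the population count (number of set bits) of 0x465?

0x465 = 10001100101
Count the 1s: 1 + 1 + 1 + 1 + 1 = 5

5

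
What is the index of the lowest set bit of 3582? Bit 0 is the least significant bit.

1

3582 = 110111111110
Trailing zeros: 1, so the lowest set bit is bit 1 (value 2).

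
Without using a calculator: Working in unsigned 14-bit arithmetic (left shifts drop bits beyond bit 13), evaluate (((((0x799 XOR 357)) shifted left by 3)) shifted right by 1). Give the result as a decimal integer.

7152

0x799 = 00011110011001
357 = 00000101100101
→ XOR → 00011011111100 = 1788
→ shifted left by 3 (mod 2^14) → 11011111100000 = 14304
→ shifted right by 1 → 01101111110000 = 7152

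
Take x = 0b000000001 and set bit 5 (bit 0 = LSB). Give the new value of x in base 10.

33

x = 000000001
bit 5 is currently 0; set it via x | (1 << 5) = x | 32
→ 000100001 = 33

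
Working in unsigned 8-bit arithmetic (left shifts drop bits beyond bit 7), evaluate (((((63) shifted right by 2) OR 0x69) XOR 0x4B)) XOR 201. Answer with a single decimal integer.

237

63 = 00111111
→ shifted right by 2 → 00001111 = 15
0x69 = 01101001
→ OR → 01101111 = 111
0x4B = 01001011
→ XOR → 00100100 = 36
201 = 11001001
→ XOR → 11101101 = 237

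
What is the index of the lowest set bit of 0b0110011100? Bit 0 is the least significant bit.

0b0110011100 = 110011100
Trailing zeros: 2, so the lowest set bit is bit 2 (value 4).

2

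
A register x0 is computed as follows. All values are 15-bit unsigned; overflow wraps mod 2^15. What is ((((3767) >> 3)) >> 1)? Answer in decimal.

3767 = 000111010110111
→ >> 3 → 000000111010110 = 470
→ >> 1 → 000000011101011 = 235

235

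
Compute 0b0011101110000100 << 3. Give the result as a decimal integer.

121888

x = 00011101110000100
shift left by 3 → 11101110000100000 = 121888
(equivalently, 15236 × 2^3 = 15236 × 8)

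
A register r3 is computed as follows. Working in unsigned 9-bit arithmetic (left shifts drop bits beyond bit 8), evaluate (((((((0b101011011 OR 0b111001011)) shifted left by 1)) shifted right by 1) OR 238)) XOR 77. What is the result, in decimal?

0b101011011 = 101011011
0b111001011 = 111001011
→ OR → 111011011 = 475
→ shifted left by 1 (mod 2^9) → 110110110 = 438
→ shifted right by 1 → 011011011 = 219
238 = 011101110
→ OR → 011111111 = 255
77 = 001001101
→ XOR → 010110010 = 178

178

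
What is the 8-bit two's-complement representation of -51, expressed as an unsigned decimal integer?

205

51 in 8 bits: 00110011
Invert: 11001100
Add 1:  11001101 = 205
(Check: 2^8 - 51 = 256 - 51 = 205.)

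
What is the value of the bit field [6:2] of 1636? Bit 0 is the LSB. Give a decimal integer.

v = 11001100100
Shift right by 2: 110011001
Mask low 5 bits: 11001 = 25

25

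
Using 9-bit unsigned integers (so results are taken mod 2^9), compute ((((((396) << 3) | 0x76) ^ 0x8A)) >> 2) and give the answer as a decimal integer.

63

396 = 110001100
→ << 3 (mod 2^9) → 001100000 = 96
0x76 = 001110110
→ | → 001110110 = 118
0x8A = 010001010
→ ^ → 011111100 = 252
→ >> 2 → 000111111 = 63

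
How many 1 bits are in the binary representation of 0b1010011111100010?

9

n = 1010011111100010
Count the 1s: 1 + 1 + 1 + 1 + 1 + 1 + 1 + 1 + 1 = 9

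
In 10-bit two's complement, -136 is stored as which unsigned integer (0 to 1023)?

136 in 10 bits: 0010001000
Invert: 1101110111
Add 1:  1101111000 = 888
(Check: 2^10 - 136 = 1024 - 136 = 888.)

888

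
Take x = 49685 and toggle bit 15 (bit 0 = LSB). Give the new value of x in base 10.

x = 1100001000010101
bit 15 is currently 1; toggle it via x ^ (1 << 15) = x ^ 32768
→ 0100001000010101 = 16917

16917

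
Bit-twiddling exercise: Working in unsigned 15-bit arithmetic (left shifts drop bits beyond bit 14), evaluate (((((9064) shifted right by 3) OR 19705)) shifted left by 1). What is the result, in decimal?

6650

9064 = 010001101101000
→ shifted right by 3 → 000010001101101 = 1133
19705 = 100110011111001
→ OR → 100110011111101 = 19709
→ shifted left by 1 (mod 2^15) → 001100111111010 = 6650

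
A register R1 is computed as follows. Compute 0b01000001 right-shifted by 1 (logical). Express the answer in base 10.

x = 1000001
shift right by 1 → 0100000 = 32
(equivalently, floor(65 / 2))

32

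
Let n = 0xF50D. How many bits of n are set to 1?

0xF50D = 1111010100001101
Count the 1s: 1 + 1 + 1 + 1 + 1 + 1 + 1 + 1 + 1 = 9

9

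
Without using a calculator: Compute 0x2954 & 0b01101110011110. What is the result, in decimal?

2324

0x2954 = 10100101010100
b = 01101110011110
AND → 00100100010100 = 2324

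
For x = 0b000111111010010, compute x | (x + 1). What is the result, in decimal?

x = 111111010010 = 4050
x + 1 = 111111010011
OR    = 111111010011 = 4051
(x | (x + 1) sets the lowest cleared bit.)

4051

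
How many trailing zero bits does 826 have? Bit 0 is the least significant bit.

1

826 = 1100111010
Trailing zeros: 1, so the lowest set bit is bit 1 (value 2).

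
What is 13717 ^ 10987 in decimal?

13717 = 11010110010101
10987 = 10101011101011
XOR → 01111101111110 = 8062

8062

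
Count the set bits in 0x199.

5

0x199 = 110011001
Count the 1s: 1 + 1 + 1 + 1 + 1 = 5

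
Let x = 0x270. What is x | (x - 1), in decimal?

639

x = 1001110000 = 624
x - 1 = 1001101111
OR    = 1001111111 = 639
(x | (x - 1) sets all bits below the lowest set bit.)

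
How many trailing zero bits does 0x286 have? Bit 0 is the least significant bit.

0x286 = 1010000110
Trailing zeros: 1, so the lowest set bit is bit 1 (value 2).

1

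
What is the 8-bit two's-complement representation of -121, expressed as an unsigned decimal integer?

121 in 8 bits: 01111001
Invert: 10000110
Add 1:  10000111 = 135
(Check: 2^8 - 121 = 256 - 121 = 135.)

135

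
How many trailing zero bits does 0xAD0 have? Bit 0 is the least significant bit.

0xAD0 = 101011010000
Trailing zeros: 4, so the lowest set bit is bit 4 (value 16).

4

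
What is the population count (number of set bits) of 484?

5

484 = 111100100
Count the 1s: 1 + 1 + 1 + 1 + 1 = 5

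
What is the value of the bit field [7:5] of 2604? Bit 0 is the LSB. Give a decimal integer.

1

v = 0101000101100
Shift right by 5: 01010001
Mask low 3 bits: 001 = 1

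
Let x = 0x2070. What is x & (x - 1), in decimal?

8288

x = 10000001110000 = 8304
x - 1 = 10000001101111
AND   = 10000001100000 = 8288
(x & (x - 1) clears the lowest set bit of x.)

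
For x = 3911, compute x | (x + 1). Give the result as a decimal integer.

x = 111101000111 = 3911
x + 1 = 111101001000
OR    = 111101001111 = 3919
(x | (x + 1) sets the lowest cleared bit.)

3919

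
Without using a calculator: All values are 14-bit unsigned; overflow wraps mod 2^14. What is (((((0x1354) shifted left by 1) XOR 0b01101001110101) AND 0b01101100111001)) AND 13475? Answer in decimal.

0x1354 = 01001101010100
→ shifted left by 1 (mod 2^14) → 10011010101000 = 9896
0b01101001110101 = 01101001110101
→ XOR → 11110011011101 = 15581
0b01101100111001 = 01101100111001
→ AND → 01100000011001 = 6169
13475 = 11010010100011
→ AND → 01000000000001 = 4097

4097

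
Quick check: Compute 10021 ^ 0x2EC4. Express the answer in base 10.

10021 = 10011100100101
0x2EC4 = 10111011000100
XOR → 00100111100001 = 2529

2529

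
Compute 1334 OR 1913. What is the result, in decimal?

1919

1334 = 10100110110
1913 = 11101111001
 OR → 11101111111 = 1919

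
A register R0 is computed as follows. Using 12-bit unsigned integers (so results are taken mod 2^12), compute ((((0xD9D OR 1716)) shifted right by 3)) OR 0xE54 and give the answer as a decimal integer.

4087

0xD9D = 110110011101
1716 = 011010110100
→ OR → 111110111101 = 4029
→ shifted right by 3 → 000111110111 = 503
0xE54 = 111001010100
→ OR → 111111110111 = 4087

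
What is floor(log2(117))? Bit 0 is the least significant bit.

6

117 = 1110101
The topmost 1 is at position 6 (since 2^6 = 64 ≤ 117 < 128).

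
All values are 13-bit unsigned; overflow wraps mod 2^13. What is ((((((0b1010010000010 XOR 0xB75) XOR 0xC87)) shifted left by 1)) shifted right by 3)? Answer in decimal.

220

0b1010010000010 = 1010010000010
0xB75 = 0101101110101
→ XOR → 1111111110111 = 8183
0xC87 = 0110010000111
→ XOR → 1001101110000 = 4976
→ shifted left by 1 (mod 2^13) → 0011011100000 = 1760
→ shifted right by 3 → 0000011011100 = 220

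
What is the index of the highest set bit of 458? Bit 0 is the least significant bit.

8

458 = 111001010
The topmost 1 is at position 8 (since 2^8 = 256 ≤ 458 < 512).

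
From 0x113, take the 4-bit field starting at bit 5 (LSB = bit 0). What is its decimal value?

8

v = 100010011
Shift right by 5: 1000
Mask low 4 bits: 1000 = 8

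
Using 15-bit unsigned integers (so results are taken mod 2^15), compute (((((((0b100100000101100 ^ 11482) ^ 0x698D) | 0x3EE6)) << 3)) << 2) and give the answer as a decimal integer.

0b100100000101100 = 100100000101100
11482 = 010110011011010
→ ^ → 110010011110110 = 25846
0x698D = 110100110001101
→ ^ → 000110101111011 = 3451
0x3EE6 = 011111011100110
→ | → 011111111111111 = 16383
→ << 3 (mod 2^15) → 111111111111000 = 32760
→ << 2 (mod 2^15) → 111111111100000 = 32736

32736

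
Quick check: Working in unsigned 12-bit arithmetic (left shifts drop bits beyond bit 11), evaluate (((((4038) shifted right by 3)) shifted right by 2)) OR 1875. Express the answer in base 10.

1919

4038 = 111111000110
→ shifted right by 3 → 000111111000 = 504
→ shifted right by 2 → 000001111110 = 126
1875 = 011101010011
→ OR → 011101111111 = 1919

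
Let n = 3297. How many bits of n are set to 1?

6

3297 = 110011100001
Count the 1s: 1 + 1 + 1 + 1 + 1 + 1 = 6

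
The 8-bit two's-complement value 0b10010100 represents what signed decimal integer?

pattern = 10010100 (MSB is 1 ⇒ negative)
Invert: 01101011, add 1 → 01101100 = 108, so the value is -108.
(Equivalently: 148 - 2^8 = 148 - 256 = -108.)

-108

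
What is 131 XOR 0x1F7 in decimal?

372

131 = 010000011
0x1F7 = 111110111
XOR → 101110100 = 372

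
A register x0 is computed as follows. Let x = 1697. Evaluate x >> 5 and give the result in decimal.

1697 = 11010100001
shift right by 5 → 00000110101 = 53
(equivalently, floor(1697 / 32))

53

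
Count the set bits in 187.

6

187 = 10111011
Count the 1s: 1 + 1 + 1 + 1 + 1 + 1 = 6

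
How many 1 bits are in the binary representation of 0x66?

0x66 = 1100110
Count the 1s: 1 + 1 + 1 + 1 = 4

4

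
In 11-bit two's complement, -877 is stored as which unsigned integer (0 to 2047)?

877 in 11 bits: 01101101101
Invert: 10010010010
Add 1:  10010010011 = 1171
(Check: 2^11 - 877 = 2048 - 877 = 1171.)

1171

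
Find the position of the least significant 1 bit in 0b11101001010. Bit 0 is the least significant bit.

0b11101001010 = 11101001010
Trailing zeros: 1, so the lowest set bit is bit 1 (value 2).

1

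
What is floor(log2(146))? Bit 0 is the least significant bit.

7

146 = 10010010
The topmost 1 is at position 7 (since 2^7 = 128 ≤ 146 < 256).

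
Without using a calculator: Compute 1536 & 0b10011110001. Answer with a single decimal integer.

1024

1536 = 11000000000
b = 10011110001
AND → 10000000000 = 1024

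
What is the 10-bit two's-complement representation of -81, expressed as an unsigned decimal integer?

943

81 in 10 bits: 0001010001
Invert: 1110101110
Add 1:  1110101111 = 943
(Check: 2^10 - 81 = 1024 - 81 = 943.)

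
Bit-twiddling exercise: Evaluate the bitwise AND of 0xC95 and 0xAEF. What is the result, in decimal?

0xC95 = 110010010101
0xAEF = 101011101111
AND → 100010000101 = 2181

2181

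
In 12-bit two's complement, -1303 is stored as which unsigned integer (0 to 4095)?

1303 in 12 bits: 010100010111
Invert: 101011101000
Add 1:  101011101001 = 2793
(Check: 2^12 - 1303 = 4096 - 1303 = 2793.)

2793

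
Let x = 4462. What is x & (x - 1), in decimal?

x = 1000101101110 = 4462
x - 1 = 1000101101101
AND   = 1000101101100 = 4460
(x & (x - 1) clears the lowest set bit of x.)

4460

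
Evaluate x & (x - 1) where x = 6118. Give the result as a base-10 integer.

x = 1011111100110 = 6118
x - 1 = 1011111100101
AND   = 1011111100100 = 6116
(x & (x - 1) clears the lowest set bit of x.)

6116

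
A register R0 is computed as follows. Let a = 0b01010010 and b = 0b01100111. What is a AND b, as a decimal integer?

a = 1010010
b = 1100111
AND → 1000010 = 66

66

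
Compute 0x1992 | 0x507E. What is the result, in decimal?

0x1992 = 001100110010010
0x507E = 101000001111110
 OR → 101100111111110 = 23038

23038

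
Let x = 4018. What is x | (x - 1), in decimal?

4019

x = 111110110010 = 4018
x - 1 = 111110110001
OR    = 111110110011 = 4019
(x | (x - 1) sets all bits below the lowest set bit.)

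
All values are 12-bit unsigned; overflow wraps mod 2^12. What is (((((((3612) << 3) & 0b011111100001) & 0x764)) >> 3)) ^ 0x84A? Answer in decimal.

2118

3612 = 111000011100
→ << 3 (mod 2^12) → 000011100000 = 224
0b011111100001 = 011111100001
→ & → 000011100000 = 224
0x764 = 011101100100
→ & → 000001100000 = 96
→ >> 3 → 000000001100 = 12
0x84A = 100001001010
→ ^ → 100001000110 = 2118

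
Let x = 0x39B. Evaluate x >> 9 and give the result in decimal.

1

0x39B = 1110011011
shift right by 9 → 0000000001 = 1
(equivalently, floor(923 / 512))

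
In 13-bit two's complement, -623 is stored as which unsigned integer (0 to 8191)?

7569

623 in 13 bits: 0001001101111
Invert: 1110110010000
Add 1:  1110110010001 = 7569
(Check: 2^13 - 623 = 8192 - 623 = 7569.)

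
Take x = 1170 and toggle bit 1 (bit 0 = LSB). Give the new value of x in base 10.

1168

x = 00010010010010
bit 1 is currently 1; toggle it via x ^ (1 << 1) = x ^ 2
→ 00010010010000 = 1168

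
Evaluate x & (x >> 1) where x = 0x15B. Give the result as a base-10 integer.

9

x = 101011011 = 347
x>>1 = 010101101
AND  = 000001001 = 9
(x & (x >> 1) has a 1 wherever x has two consecutive 1 bits.)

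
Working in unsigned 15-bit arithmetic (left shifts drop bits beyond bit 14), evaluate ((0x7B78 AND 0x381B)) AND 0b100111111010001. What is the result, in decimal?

2064

0x7B78 = 111101101111000
0x381B = 011100000011011
→ AND → 011100000011000 = 14360
0b100111111010001 = 100111111010001
→ AND → 000100000010000 = 2064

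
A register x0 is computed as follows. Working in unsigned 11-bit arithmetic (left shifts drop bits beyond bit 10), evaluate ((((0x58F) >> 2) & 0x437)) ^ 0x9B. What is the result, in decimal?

184

0x58F = 10110001111
→ >> 2 → 00101100011 = 355
0x437 = 10000110111
→ & → 00000100011 = 35
0x9B = 00010011011
→ ^ → 00010111000 = 184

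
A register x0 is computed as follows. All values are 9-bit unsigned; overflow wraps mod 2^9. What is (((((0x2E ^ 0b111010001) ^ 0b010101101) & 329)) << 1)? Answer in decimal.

0x2E = 000101110
0b111010001 = 111010001
→ ^ → 111111111 = 511
0b010101101 = 010101101
→ ^ → 101010010 = 338
329 = 101001001
→ & → 101000000 = 320
→ << 1 (mod 2^9) → 010000000 = 128

128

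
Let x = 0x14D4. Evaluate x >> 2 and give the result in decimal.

1333

0x14D4 = 1010011010100
shift right by 2 → 0010100110101 = 1333
(equivalently, floor(5332 / 4))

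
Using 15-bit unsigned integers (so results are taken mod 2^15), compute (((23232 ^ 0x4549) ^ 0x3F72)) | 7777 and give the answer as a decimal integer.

23232 = 101101011000000
0x4549 = 100010101001001
→ ^ → 001111110001001 = 8073
0x3F72 = 011111101110010
→ ^ → 010000011111011 = 8443
7777 = 001111001100001
→ | → 011111011111011 = 16123

16123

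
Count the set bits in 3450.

3450 = 110101111010
Count the 1s: 1 + 1 + 1 + 1 + 1 + 1 + 1 + 1 = 8

8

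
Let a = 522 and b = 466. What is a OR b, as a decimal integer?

986

522 = 1000001010
466 = 0111010010
 OR → 1111011010 = 986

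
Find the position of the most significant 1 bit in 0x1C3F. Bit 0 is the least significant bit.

12

0x1C3F = 1110000111111
The topmost 1 is at position 12 (since 2^12 = 4096 ≤ 7231 < 8192).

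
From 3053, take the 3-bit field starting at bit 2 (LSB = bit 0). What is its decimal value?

v = 101111101101
Shift right by 2: 1011111011
Mask low 3 bits: 011 = 3

3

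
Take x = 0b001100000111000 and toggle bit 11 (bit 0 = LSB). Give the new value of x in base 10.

x = 001100000111000
bit 11 is currently 1; toggle it via x ^ (1 << 11) = x ^ 2048
→ 001000000111000 = 4152

4152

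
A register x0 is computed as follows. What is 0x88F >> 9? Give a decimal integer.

4

0x88F = 100010001111
shift right by 9 → 000000000100 = 4
(equivalently, floor(2191 / 512))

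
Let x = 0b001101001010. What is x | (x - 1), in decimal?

x = 1101001010 = 842
x - 1 = 1101001001
OR    = 1101001011 = 843
(x | (x - 1) sets all bits below the lowest set bit.)

843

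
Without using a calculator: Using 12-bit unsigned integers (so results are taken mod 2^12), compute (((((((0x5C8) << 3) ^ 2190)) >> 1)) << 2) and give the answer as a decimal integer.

3484

0x5C8 = 010111001000
→ << 3 (mod 2^12) → 111001000000 = 3648
2190 = 100010001110
→ ^ → 011011001110 = 1742
→ >> 1 → 001101100111 = 871
→ << 2 (mod 2^12) → 110110011100 = 3484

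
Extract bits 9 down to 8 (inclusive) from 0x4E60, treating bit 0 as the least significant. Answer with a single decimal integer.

v = 100111001100000
Shift right by 8: 1001110
Mask low 2 bits: 10 = 2

2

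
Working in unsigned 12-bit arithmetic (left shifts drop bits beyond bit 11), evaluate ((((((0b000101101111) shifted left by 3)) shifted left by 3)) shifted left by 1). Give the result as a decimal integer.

0b000101101111 = 000101101111
→ shifted left by 3 (mod 2^12) → 101101111000 = 2936
→ shifted left by 3 (mod 2^12) → 101111000000 = 3008
→ shifted left by 1 (mod 2^12) → 011110000000 = 1920

1920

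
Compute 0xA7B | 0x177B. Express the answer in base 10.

8059

0xA7B = 0101001111011
0x177B = 1011101111011
 OR → 1111101111011 = 8059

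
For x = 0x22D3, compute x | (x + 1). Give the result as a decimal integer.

x = 10001011010011 = 8915
x + 1 = 10001011010100
OR    = 10001011010111 = 8919
(x | (x + 1) sets the lowest cleared bit.)

8919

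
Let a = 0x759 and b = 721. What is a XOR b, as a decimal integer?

0x759 = 11101011001
721 = 01011010001
XOR → 10110001000 = 1416

1416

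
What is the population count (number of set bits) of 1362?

1362 = 10101010010
Count the 1s: 1 + 1 + 1 + 1 + 1 = 5

5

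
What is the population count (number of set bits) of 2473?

2473 = 100110101001
Count the 1s: 1 + 1 + 1 + 1 + 1 + 1 = 6

6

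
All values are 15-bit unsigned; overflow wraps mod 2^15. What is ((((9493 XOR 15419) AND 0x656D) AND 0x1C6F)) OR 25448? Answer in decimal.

25452

9493 = 010010100010101
15419 = 011110000111011
→ XOR → 001100100101110 = 6446
0x656D = 110010101101101
→ AND → 000000100101100 = 300
0x1C6F = 001110001101111
→ AND → 000000000101100 = 44
25448 = 110001101101000
→ OR → 110001101101100 = 25452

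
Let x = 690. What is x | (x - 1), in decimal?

x = 1010110010 = 690
x - 1 = 1010110001
OR    = 1010110011 = 691
(x | (x - 1) sets all bits below the lowest set bit.)

691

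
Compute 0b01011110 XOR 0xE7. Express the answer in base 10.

185

a = 01011110
0xE7 = 11100111
XOR → 10111001 = 185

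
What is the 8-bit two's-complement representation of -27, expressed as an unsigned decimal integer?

27 in 8 bits: 00011011
Invert: 11100100
Add 1:  11100101 = 229
(Check: 2^8 - 27 = 256 - 27 = 229.)

229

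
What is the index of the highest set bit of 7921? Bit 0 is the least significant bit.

7921 = 1111011110001
The topmost 1 is at position 12 (since 2^12 = 4096 ≤ 7921 < 8192).

12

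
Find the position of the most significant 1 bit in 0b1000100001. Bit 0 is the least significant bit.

0b1000100001 = 1000100001
The topmost 1 is at position 9 (since 2^9 = 512 ≤ 545 < 1024).

9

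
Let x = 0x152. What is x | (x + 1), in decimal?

x = 101010010 = 338
x + 1 = 101010011
OR    = 101010011 = 339
(x | (x + 1) sets the lowest cleared bit.)

339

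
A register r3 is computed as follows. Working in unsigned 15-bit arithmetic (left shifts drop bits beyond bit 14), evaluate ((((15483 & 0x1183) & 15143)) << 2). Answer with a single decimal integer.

16396

15483 = 011110001111011
0x1183 = 001000110000011
→ & → 001000000000011 = 4099
15143 = 011101100100111
→ & → 001000000000011 = 4099
→ << 2 (mod 2^15) → 100000000001100 = 16396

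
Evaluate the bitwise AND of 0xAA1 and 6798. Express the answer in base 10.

0xAA1 = 0101010100001
6798 = 1101010001110
AND → 0101010000000 = 2688

2688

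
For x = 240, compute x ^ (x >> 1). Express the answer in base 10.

136

x = 11110000 = 240
x>>1 = 01111000
XOR  = 10001000 = 136
(x ^ (x >> 1) gives the standard binary-reflected Gray code of x.)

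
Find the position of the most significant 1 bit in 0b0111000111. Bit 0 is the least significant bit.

0b0111000111 = 111000111
The topmost 1 is at position 8 (since 2^8 = 256 ≤ 455 < 512).

8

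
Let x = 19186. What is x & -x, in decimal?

x = 100101011110010 = 19186
-x (two's complement) = …011010100001110
AND   = 000000000000010 = 2
(x & -x isolates the lowest set bit of x.)

2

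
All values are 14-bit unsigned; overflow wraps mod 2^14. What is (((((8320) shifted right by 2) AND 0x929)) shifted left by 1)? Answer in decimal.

8320 = 10000010000000
→ shifted right by 2 → 00100000100000 = 2080
0x929 = 00100100101001
→ AND → 00100000100000 = 2080
→ shifted left by 1 (mod 2^14) → 01000001000000 = 4160

4160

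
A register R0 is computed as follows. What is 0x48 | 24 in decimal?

88

0x48 = 1001000
24 = 0011000
 OR → 1011000 = 88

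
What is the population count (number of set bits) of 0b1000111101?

n = 1000111101
Count the 1s: 1 + 1 + 1 + 1 + 1 + 1 = 6

6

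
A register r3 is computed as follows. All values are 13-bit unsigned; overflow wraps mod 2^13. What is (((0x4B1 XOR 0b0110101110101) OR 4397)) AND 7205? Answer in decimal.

6181

0x4B1 = 0010010110001
0b0110101110101 = 0110101110101
→ XOR → 0100111000100 = 2500
4397 = 1000100101101
→ OR → 1100111101101 = 6637
7205 = 1110000100101
→ AND → 1100000100101 = 6181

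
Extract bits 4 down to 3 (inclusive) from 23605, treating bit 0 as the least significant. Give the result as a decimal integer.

2

v = 0101110000110101
Shift right by 3: 0101110000110
Mask low 2 bits: 10 = 2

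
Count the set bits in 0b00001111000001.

5

n = 1111000001
Count the 1s: 1 + 1 + 1 + 1 + 1 = 5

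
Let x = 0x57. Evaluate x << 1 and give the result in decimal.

174

0x57 = 01010111
shift left by 1 → 10101110 = 174
(equivalently, 87 × 2^1 = 87 × 2)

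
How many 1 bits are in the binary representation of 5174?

6

5174 = 1010000110110
Count the 1s: 1 + 1 + 1 + 1 + 1 + 1 = 6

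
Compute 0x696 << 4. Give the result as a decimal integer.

0x696 = 000011010010110
shift left by 4 → 110100101100000 = 26976
(equivalently, 1686 × 2^4 = 1686 × 16)

26976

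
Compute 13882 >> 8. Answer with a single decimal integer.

13882 = 11011000111010
shift right by 8 → 00000000110110 = 54
(equivalently, floor(13882 / 256))

54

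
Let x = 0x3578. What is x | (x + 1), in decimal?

13689

x = 11010101111000 = 13688
x + 1 = 11010101111001
OR    = 11010101111001 = 13689
(x | (x + 1) sets the lowest cleared bit.)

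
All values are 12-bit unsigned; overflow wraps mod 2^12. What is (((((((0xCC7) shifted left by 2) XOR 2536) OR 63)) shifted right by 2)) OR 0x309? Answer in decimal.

0xCC7 = 110011000111
→ shifted left by 2 (mod 2^12) → 001100011100 = 796
2536 = 100111101000
→ XOR → 101011110100 = 2804
63 = 000000111111
→ OR → 101011111111 = 2815
→ shifted right by 2 → 001010111111 = 703
0x309 = 001100001001
→ OR → 001110111111 = 959

959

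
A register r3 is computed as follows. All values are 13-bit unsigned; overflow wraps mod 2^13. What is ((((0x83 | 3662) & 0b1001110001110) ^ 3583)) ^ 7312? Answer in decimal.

0x83 = 0000010000011
3662 = 0111001001110
→ | → 0111011001111 = 3791
0b1001110001110 = 1001110001110
→ & → 0001010001110 = 654
3583 = 0110111111111
→ ^ → 0111101110001 = 3953
7312 = 1110010010000
→ ^ → 1001111100001 = 5089

5089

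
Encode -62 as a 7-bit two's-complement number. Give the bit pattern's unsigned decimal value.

62 in 7 bits: 0111110
Invert: 1000001
Add 1:  1000010 = 66
(Check: 2^7 - 62 = 128 - 62 = 66.)

66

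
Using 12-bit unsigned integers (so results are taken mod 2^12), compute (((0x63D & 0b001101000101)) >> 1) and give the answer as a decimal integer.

0x63D = 011000111101
0b001101000101 = 001101000101
→ & → 001000000101 = 517
→ >> 1 → 000100000010 = 258

258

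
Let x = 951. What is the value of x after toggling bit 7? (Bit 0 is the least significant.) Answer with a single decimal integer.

823

x = 00001110110111
bit 7 is currently 1; toggle it via x ^ (1 << 7) = x ^ 128
→ 00001100110111 = 823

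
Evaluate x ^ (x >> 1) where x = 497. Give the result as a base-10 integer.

x = 111110001 = 497
x>>1 = 011111000
XOR  = 100001001 = 265
(x ^ (x >> 1) gives the standard binary-reflected Gray code of x.)

265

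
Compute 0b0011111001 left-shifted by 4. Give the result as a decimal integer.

3984

x = 000011111001
shift left by 4 → 111110010000 = 3984
(equivalently, 249 × 2^4 = 249 × 16)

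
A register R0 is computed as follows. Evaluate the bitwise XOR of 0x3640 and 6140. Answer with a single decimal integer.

8636

0x3640 = 11011001000000
6140 = 01011111111100
XOR → 10000110111100 = 8636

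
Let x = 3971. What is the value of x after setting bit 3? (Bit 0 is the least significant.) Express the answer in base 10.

3979

x = 0111110000011
bit 3 is currently 0; set it via x | (1 << 3) = x | 8
→ 0111110001011 = 3979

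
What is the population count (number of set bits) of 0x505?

0x505 = 10100000101
Count the 1s: 1 + 1 + 1 + 1 = 4

4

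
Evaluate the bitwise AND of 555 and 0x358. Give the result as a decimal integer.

555 = 1000101011
0x358 = 1101011000
AND → 1000001000 = 520

520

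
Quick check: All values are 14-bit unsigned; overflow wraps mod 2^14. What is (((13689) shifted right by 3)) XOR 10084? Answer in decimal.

8651

13689 = 11010101111001
→ shifted right by 3 → 00011010101111 = 1711
10084 = 10011101100100
→ XOR → 10000111001011 = 8651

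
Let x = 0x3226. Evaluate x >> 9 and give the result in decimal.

25

0x3226 = 11001000100110
shift right by 9 → 00000000011001 = 25
(equivalently, floor(12838 / 512))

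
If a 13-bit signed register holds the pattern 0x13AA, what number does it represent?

pattern = 1001110101010 (MSB is 1 ⇒ negative)
Invert: 0110001010101, add 1 → 0110001010110 = 3158, so the value is -3158.
(Equivalently: 5034 - 2^13 = 5034 - 8192 = -3158.)

-3158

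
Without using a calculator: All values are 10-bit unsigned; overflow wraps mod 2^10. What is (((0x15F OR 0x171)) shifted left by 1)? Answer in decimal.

766

0x15F = 0101011111
0x171 = 0101110001
→ OR → 0101111111 = 383
→ shifted left by 1 (mod 2^10) → 1011111110 = 766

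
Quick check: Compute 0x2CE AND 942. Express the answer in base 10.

0x2CE = 1011001110
942 = 1110101110
AND → 1010001110 = 654

654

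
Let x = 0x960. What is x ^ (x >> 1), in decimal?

x = 100101100000 = 2400
x>>1 = 010010110000
XOR  = 110111010000 = 3536
(x ^ (x >> 1) gives the standard binary-reflected Gray code of x.)

3536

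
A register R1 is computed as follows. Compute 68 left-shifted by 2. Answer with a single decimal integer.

272

68 = 001000100
shift left by 2 → 100010000 = 272
(equivalently, 68 × 2^2 = 68 × 4)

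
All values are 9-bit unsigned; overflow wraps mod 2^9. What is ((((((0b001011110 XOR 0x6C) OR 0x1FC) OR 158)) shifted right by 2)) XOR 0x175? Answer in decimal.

266

0b001011110 = 001011110
0x6C = 001101100
→ XOR → 000110010 = 50
0x1FC = 111111100
→ OR → 111111110 = 510
158 = 010011110
→ OR → 111111110 = 510
→ shifted right by 2 → 001111111 = 127
0x175 = 101110101
→ XOR → 100001010 = 266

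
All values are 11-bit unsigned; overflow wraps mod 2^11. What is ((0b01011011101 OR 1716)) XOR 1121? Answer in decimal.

668

0b01011011101 = 01011011101
1716 = 11010110100
→ OR → 11011111101 = 1789
1121 = 10001100001
→ XOR → 01010011100 = 668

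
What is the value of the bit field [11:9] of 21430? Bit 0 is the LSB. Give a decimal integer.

v = 0101001110110110
Shift right by 9: 0101001
Mask low 3 bits: 001 = 1

1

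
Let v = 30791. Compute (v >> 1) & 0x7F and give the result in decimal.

v = 111100001000111
Shift right by 1: 11110000100011
Mask low 7 bits: 0100011 = 35

35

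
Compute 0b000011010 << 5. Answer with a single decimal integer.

832

x = 0000011010
shift left by 5 → 1101000000 = 832
(equivalently, 26 × 2^5 = 26 × 32)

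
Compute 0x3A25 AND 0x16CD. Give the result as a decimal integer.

0x3A25 = 11101000100101
0x16CD = 01011011001101
AND → 01001000000101 = 4613

4613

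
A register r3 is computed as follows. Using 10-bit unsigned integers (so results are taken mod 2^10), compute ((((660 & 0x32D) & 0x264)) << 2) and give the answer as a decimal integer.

16

660 = 1010010100
0x32D = 1100101101
→ & → 1000000100 = 516
0x264 = 1001100100
→ & → 1000000100 = 516
→ << 2 (mod 2^10) → 0000010000 = 16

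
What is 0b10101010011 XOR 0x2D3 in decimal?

1920

a = 10101010011
0x2D3 = 01011010011
XOR → 11110000000 = 1920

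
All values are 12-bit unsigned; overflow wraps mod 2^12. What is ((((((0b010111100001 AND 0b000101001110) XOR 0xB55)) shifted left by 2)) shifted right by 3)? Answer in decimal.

266

0b010111100001 = 010111100001
0b000101001110 = 000101001110
→ AND → 000101000000 = 320
0xB55 = 101101010101
→ XOR → 101000010101 = 2581
→ shifted left by 2 (mod 2^12) → 100001010100 = 2132
→ shifted right by 3 → 000100001010 = 266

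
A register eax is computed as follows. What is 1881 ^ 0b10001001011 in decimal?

1881 = 11101011001
b = 10001001011
XOR → 01100010010 = 786

786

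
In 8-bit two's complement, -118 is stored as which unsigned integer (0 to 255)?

138

118 in 8 bits: 01110110
Invert: 10001001
Add 1:  10001010 = 138
(Check: 2^8 - 118 = 256 - 118 = 138.)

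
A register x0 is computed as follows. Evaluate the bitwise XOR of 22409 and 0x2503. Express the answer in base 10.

29322

22409 = 101011110001001
0x2503 = 010010100000011
XOR → 111001010001010 = 29322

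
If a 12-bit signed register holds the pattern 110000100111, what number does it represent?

pattern = 110000100111 (MSB is 1 ⇒ negative)
Invert: 001111011000, add 1 → 001111011001 = 985, so the value is -985.
(Equivalently: 3111 - 2^12 = 3111 - 4096 = -985.)

-985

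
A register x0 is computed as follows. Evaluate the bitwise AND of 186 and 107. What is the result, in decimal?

42

186 = 10111010
107 = 01101011
AND → 00101010 = 42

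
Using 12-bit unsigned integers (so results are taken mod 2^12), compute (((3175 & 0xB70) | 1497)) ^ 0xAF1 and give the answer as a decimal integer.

3175 = 110001100111
0xB70 = 101101110000
→ & → 100001100000 = 2144
1497 = 010111011001
→ | → 110111111001 = 3577
0xAF1 = 101011110001
→ ^ → 011100001000 = 1800

1800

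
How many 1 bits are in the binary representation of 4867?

5

4867 = 1001100000011
Count the 1s: 1 + 1 + 1 + 1 + 1 = 5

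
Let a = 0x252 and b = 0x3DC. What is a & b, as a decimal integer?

0x252 = 1001010010
0x3DC = 1111011100
AND → 1001010000 = 592

592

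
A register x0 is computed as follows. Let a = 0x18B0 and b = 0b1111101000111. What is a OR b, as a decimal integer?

0x18B0 = 1100010110000
b = 1111101000111
 OR → 1111111110111 = 8183

8183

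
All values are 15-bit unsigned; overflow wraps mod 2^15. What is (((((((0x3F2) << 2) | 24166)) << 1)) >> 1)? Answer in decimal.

8174

0x3F2 = 000001111110010
→ << 2 (mod 2^15) → 000111111001000 = 4040
24166 = 101111001100110
→ | → 101111111101110 = 24558
→ << 1 (mod 2^15) → 011111111011100 = 16348
→ >> 1 → 001111111101110 = 8174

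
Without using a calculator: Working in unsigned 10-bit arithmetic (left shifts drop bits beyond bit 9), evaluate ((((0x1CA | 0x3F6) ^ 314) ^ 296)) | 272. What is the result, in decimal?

1020

0x1CA = 0111001010
0x3F6 = 1111110110
→ | → 1111111110 = 1022
314 = 0100111010
→ ^ → 1011000100 = 708
296 = 0100101000
→ ^ → 1111101100 = 1004
272 = 0100010000
→ | → 1111111100 = 1020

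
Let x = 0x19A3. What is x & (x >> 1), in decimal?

2177

x = 1100110100011 = 6563
x>>1 = 0110011010001
AND  = 0100010000001 = 2177
(x & (x >> 1) has a 1 wherever x has two consecutive 1 bits.)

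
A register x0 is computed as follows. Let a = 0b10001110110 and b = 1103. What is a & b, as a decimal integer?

1094

a = 10001110110
1103 = 10001001111
AND → 10001000110 = 1094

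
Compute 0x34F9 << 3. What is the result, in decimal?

108488

0x34F9 = 00011010011111001
shift left by 3 → 11010011111001000 = 108488
(equivalently, 13561 × 2^3 = 13561 × 8)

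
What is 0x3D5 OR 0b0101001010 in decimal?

991

0x3D5 = 1111010101
b = 0101001010
 OR → 1111011111 = 991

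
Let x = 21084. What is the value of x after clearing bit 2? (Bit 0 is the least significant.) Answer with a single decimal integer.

x = 101001001011100
bit 2 is currently 1; clear it via x & ~(1 << 2) = x & ~4
→ 101001001011000 = 21080

21080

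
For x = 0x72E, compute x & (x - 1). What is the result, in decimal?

x = 11100101110 = 1838
x - 1 = 11100101101
AND   = 11100101100 = 1836
(x & (x - 1) clears the lowest set bit of x.)

1836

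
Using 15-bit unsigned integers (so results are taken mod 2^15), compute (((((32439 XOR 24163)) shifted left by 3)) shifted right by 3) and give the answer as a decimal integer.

32439 = 111111010110111
24163 = 101111001100011
→ XOR → 010000011010100 = 8404
→ shifted left by 3 (mod 2^15) → 000011010100000 = 1696
→ shifted right by 3 → 000000011010100 = 212

212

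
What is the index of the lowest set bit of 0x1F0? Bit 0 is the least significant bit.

4

0x1F0 = 111110000
Trailing zeros: 4, so the lowest set bit is bit 4 (value 16).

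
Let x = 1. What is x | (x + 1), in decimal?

x = 01 = 1
x + 1 = 10
OR    = 11 = 3
(x | (x + 1) sets the lowest cleared bit.)

3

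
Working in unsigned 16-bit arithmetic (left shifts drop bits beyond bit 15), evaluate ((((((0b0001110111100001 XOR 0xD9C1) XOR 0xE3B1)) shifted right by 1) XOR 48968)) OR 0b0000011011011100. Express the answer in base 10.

44764

0b0001110111100001 = 0001110111100001
0xD9C1 = 1101100111000001
→ XOR → 1100010000100000 = 50208
0xE3B1 = 1110001110110001
→ XOR → 0010011110010001 = 10129
→ shifted right by 1 → 0001001111001000 = 5064
48968 = 1011111101001000
→ XOR → 1010110010000000 = 44160
0b0000011011011100 = 0000011011011100
→ OR → 1010111011011100 = 44764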